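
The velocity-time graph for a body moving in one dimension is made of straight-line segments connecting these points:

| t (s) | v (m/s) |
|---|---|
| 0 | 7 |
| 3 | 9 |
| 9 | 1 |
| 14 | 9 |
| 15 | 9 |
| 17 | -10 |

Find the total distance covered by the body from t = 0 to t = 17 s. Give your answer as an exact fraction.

1853/19 m

Total distance travelled is ∫|v| dt — sum the magnitudes of each area piece.
0–3 s: |½(7 + 9)(3)| = 24 m
3–9 s: |½(9 + 1)(6)| = 30 m
9–14 s: |½(1 + 9)(5)| = 25 m
14–15 s: |9| × 1 = 9 m
15–17 s: v = 0 at t = 303/19 s; triangle areas 81/19 + 100/19 = 181/19 m
Total distance = 1853/19 m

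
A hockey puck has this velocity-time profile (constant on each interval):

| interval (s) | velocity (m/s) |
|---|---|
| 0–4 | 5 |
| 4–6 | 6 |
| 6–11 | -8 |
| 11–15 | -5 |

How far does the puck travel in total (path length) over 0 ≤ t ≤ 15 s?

Distance (not displacement) is the total path length: add the absolute areas under v-t.
0–4 s: |5| × 4 = 20 m
4–6 s: |6| × 2 = 12 m
6–11 s: |-8| × 5 = 40 m
11–15 s: |-5| × 4 = 20 m
Total distance = 92 m

92 m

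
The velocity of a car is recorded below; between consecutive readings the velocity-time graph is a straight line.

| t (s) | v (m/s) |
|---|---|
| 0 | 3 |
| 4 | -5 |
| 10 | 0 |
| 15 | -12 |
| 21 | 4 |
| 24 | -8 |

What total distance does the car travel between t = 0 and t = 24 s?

93.5 m

Distance (not displacement) is the total path length: add the absolute areas under v-t.
0–4 s: v = 0 at t = 1.5 s; triangle areas 2.25 + 6.25 = 8.5 m
4–10 s: |½(-5 + 0)(6)| = 15 m
10–15 s: |½(0 + -12)(5)| = 30 m
15–21 s: v = 0 at t = 19.5 s; triangle areas 27 + 3 = 30 m
21–24 s: v = 0 at t = 22 s; triangle areas 2 + 8 = 10 m
Total distance = 93.5 m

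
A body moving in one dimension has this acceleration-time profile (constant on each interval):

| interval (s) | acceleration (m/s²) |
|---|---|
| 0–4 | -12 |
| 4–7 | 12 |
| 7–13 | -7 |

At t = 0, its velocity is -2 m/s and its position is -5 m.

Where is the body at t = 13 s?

On each constant-a segment, Δv = aΔt and Δx = v₀Δt + ½aΔt²; chain segment to segment.
0–4 s: v starts -2 m/s; Δx = -2·4 + ½·-12·4² = -104 m; v ends -50 m/s.
4–7 s: v starts -50 m/s; Δx = -50·3 + ½·12·3² = -96 m; v ends -14 m/s.
7–13 s: v starts -14 m/s; Δx = -14·6 + ½·-7·6² = -210 m; v ends -56 m/s.
x(13) = -5 + Σ Δx = -415 m.

-415 m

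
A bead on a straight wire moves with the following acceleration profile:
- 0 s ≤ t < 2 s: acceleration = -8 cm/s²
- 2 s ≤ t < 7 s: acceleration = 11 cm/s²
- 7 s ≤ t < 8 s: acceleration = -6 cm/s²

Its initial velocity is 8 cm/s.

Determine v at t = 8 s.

Δv equals the area under the a-t graph; then v = v₀ + Δv.
0–2 s: -8 × 2 = -16 cm/s
2–7 s: 11 × 5 = 55 cm/s
7–8 s: -6 × 1 = -6 cm/s
Δv = 33 cm/s, so v(8) = 8 + (33) = 41 cm/s.

41 cm/s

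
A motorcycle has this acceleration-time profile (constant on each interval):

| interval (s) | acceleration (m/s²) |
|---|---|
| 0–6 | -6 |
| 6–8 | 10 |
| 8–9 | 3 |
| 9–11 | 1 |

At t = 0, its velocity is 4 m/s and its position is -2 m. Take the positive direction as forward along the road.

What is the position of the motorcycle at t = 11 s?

On each constant-a segment, Δv = aΔt and Δx = v₀Δt + ½aΔt²; chain segment to segment.
0–6 s: v starts 4 m/s; Δx = 4·6 + ½·-6·6² = -84 m; v ends -32 m/s.
6–8 s: v starts -32 m/s; Δx = -32·2 + ½·10·2² = -44 m; v ends -12 m/s.
8–9 s: v starts -12 m/s; Δx = -12·1 + ½·3·1² = -10.5 m; v ends -9 m/s.
9–11 s: v starts -9 m/s; Δx = -9·2 + ½·1·2² = -16 m; v ends -7 m/s.
x(11) = -2 + Σ Δx = -156.5 m.

-156.5 m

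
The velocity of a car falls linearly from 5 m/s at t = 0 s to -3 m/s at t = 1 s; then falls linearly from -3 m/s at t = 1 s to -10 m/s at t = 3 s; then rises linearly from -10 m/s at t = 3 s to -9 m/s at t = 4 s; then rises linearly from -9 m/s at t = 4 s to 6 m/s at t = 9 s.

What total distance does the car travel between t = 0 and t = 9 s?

44.125 m

Total distance travelled is ∫|v| dt — sum the magnitudes of each area piece.
0–1 s: v = 0 at t = 0.625 s; triangle areas 1.5625 + 0.5625 = 2.125 m
1–3 s: |½(-3 + -10)(2)| = 13 m
3–4 s: |½(-10 + -9)(1)| = 9.5 m
4–9 s: v = 0 at t = 7 s; triangle areas 13.5 + 6 = 19.5 m
Total distance = 44.125 m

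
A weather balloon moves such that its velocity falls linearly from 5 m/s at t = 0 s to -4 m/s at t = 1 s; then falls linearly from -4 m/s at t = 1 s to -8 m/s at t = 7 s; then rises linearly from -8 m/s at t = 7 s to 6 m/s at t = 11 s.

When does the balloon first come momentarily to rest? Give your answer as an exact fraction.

t = 5/9 s

v changes sign on 0–1 s (from 5 to -4); the graph is linear there, so v = 0 at t = 0 + (-5)·(1 − 0)/(-4 − 5) = 5/9 s.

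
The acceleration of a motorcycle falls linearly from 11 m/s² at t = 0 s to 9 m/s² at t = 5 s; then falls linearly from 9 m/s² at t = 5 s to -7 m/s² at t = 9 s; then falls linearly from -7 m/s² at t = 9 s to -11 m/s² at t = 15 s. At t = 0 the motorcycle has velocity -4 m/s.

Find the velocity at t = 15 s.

Δv equals the area under the a-t graph; then v = v₀ + Δv.
0–5 s: ½(11 + 9)(5) = 50 m/s
5–9 s: ½(9 + -7)(4) = 4 m/s
9–15 s: ½(-7 + -11)(6) = -54 m/s
Δv = 0 m/s, so v(15) = -4 + (0) = -4 m/s.

-4 m/s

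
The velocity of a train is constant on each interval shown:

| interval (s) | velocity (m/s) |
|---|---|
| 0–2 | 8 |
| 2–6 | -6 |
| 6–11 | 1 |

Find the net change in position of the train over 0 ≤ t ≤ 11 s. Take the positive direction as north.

-3 m

Net displacement equals the area under the velocity-time graph (areas below the axis count negative).
0–2 s: 8 × 2 = 16 m
2–6 s: -6 × 4 = -24 m
6–11 s: 1 × 5 = 5 m
Net displacement = -3 m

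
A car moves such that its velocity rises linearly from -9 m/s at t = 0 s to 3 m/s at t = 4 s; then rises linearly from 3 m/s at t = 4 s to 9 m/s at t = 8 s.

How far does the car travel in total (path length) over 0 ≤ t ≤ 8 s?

Total distance travelled is ∫|v| dt — sum the magnitudes of each area piece.
0–4 s: v = 0 at t = 3 s; triangle areas 13.5 + 1.5 = 15 m
4–8 s: |½(3 + 9)(4)| = 24 m
Total distance = 39 m

39 m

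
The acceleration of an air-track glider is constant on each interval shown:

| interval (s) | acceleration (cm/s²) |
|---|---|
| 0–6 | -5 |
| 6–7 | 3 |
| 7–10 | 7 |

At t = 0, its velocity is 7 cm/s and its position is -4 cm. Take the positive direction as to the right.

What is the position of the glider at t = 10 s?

-102 cm

On each constant-a segment, Δv = aΔt and Δx = v₀Δt + ½aΔt²; chain segment to segment.
0–6 s: v starts 7 cm/s; Δx = 7·6 + ½·-5·6² = -48 cm; v ends -23 cm/s.
6–7 s: v starts -23 cm/s; Δx = -23·1 + ½·3·1² = -21.5 cm; v ends -20 cm/s.
7–10 s: v starts -20 cm/s; Δx = -20·3 + ½·7·3² = -28.5 cm; v ends 1 cm/s.
x(10) = -4 + Σ Δx = -102 cm.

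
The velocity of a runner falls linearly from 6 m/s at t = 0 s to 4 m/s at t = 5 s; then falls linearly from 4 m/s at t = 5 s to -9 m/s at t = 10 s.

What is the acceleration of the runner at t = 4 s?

Acceleration is the slope of the v-t graph on 0–5 s: (4 − 6)/(5 − 0) = -0.4 m/s².

-0.4 m/s²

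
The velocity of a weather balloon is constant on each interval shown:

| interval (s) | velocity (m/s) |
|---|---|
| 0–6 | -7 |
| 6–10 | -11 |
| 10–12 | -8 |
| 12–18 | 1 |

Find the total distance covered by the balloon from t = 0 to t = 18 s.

108 m

Distance (not displacement) is the total path length: add the absolute areas under v-t.
0–6 s: |-7| × 6 = 42 m
6–10 s: |-11| × 4 = 44 m
10–12 s: |-8| × 2 = 16 m
12–18 s: |1| × 6 = 6 m
Total distance = 108 m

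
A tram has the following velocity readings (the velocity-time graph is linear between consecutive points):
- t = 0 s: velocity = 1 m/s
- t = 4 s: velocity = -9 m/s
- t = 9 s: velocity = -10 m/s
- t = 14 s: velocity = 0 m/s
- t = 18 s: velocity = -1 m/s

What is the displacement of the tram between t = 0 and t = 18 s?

-90.5 m

Displacement is the signed area under the v-t curve.
0–4 s: ½(1 + -9)(4) = -16 m
4–9 s: ½(-9 + -10)(5) = -47.5 m
9–14 s: ½(-10 + 0)(5) = -25 m
14–18 s: ½(0 + -1)(4) = -2 m
Net displacement = -90.5 m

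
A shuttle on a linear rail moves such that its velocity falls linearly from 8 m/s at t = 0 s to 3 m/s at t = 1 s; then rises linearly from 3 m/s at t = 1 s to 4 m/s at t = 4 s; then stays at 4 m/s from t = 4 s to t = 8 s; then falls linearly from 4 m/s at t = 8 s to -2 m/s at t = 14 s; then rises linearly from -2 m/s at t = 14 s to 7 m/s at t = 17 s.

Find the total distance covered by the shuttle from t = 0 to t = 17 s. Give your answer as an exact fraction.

Distance (not displacement) is the total path length: add the absolute areas under v-t.
0–1 s: |½(8 + 3)(1)| = 5.5 m
1–4 s: |½(3 + 4)(3)| = 10.5 m
4–8 s: |4| × 4 = 16 m
8–14 s: v = 0 at t = 12 s; triangle areas 8 + 2 = 10 m
14–17 s: v = 0 at t = 44/3 s; triangle areas 2/3 + 49/6 = 53/6 m
Total distance = 305/6 m

305/6 m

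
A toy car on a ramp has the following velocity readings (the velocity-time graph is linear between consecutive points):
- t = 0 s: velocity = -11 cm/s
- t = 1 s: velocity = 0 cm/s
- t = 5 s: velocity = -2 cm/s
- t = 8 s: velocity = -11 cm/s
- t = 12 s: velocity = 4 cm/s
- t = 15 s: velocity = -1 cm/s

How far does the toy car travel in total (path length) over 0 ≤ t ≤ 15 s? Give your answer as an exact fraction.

1571/30 cm

Total distance travelled is ∫|v| dt — sum the magnitudes of each area piece.
0–1 s: |½(-11 + 0)(1)| = 5.5 cm
1–5 s: |½(0 + -2)(4)| = 4 cm
5–8 s: |½(-2 + -11)(3)| = 19.5 cm
8–12 s: v = 0 at t = 164/15 s; triangle areas 242/15 + 32/15 = 274/15 cm
12–15 s: v = 0 at t = 14.4 s; triangle areas 4.8 + 0.3 = 5.1 cm
Total distance = 1571/30 cm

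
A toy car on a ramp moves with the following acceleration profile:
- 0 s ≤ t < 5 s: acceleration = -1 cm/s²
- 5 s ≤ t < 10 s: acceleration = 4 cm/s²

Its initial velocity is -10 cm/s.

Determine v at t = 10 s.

5 cm/s

Δv equals the area under the a-t graph; then v = v₀ + Δv.
0–5 s: -1 × 5 = -5 cm/s
5–10 s: 4 × 5 = 20 cm/s
Δv = 15 cm/s, so v(10) = -10 + (15) = 5 cm/s.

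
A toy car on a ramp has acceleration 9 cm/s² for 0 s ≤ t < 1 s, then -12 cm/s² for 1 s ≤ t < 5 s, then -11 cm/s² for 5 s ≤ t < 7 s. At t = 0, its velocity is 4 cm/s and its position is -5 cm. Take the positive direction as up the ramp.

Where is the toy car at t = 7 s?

-132.5 cm

On each constant-a segment, Δv = aΔt and Δx = v₀Δt + ½aΔt²; chain segment to segment.
0–1 s: v starts 4 cm/s; Δx = 4·1 + ½·9·1² = 8.5 cm; v ends 13 cm/s.
1–5 s: v starts 13 cm/s; Δx = 13·4 + ½·-12·4² = -44 cm; v ends -35 cm/s.
5–7 s: v starts -35 cm/s; Δx = -35·2 + ½·-11·2² = -92 cm; v ends -57 cm/s.
x(7) = -5 + Σ Δx = -132.5 cm.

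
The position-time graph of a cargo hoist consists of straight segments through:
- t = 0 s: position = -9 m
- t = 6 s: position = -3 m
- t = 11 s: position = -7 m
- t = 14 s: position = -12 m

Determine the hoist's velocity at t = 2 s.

1 m/s

Velocity is the slope of the x-t graph on 0–6 s: (-3 − -9)/(6 − 0) = 1 m/s.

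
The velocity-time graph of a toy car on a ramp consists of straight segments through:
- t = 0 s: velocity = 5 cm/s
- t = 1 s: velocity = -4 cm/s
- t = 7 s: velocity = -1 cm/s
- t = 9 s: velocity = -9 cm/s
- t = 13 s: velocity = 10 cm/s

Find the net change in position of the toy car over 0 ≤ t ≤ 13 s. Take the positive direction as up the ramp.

-22.5 cm

Net displacement equals the area under the velocity-time graph (areas below the axis count negative).
0–1 s: ½(5 + -4)(1) = 0.5 cm
1–7 s: ½(-4 + -1)(6) = -15 cm
7–9 s: ½(-1 + -9)(2) = -10 cm
9–13 s: ½(-9 + 10)(4) = 2 cm
Net displacement = -22.5 cm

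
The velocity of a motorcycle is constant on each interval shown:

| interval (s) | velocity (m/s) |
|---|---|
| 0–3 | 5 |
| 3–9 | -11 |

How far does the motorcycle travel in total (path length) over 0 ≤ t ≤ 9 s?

Total distance travelled is ∫|v| dt — sum the magnitudes of each area piece.
0–3 s: |5| × 3 = 15 m
3–9 s: |-11| × 6 = 66 m
Total distance = 81 m

81 m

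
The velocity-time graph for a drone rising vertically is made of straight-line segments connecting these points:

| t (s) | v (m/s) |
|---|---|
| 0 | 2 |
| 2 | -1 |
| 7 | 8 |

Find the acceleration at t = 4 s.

Acceleration is the slope of the v-t graph on 2–7 s: (8 − -1)/(7 − 2) = 1.8 m/s².

1.8 m/s²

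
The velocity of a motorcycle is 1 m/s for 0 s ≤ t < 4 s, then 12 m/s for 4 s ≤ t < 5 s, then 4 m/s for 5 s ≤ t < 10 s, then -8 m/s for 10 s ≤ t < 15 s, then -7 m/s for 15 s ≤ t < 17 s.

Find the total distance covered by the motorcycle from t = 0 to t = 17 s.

Total distance travelled is ∫|v| dt — sum the magnitudes of each area piece.
0–4 s: |1| × 4 = 4 m
4–5 s: |12| × 1 = 12 m
5–10 s: |4| × 5 = 20 m
10–15 s: |-8| × 5 = 40 m
15–17 s: |-7| × 2 = 14 m
Total distance = 90 m

90 m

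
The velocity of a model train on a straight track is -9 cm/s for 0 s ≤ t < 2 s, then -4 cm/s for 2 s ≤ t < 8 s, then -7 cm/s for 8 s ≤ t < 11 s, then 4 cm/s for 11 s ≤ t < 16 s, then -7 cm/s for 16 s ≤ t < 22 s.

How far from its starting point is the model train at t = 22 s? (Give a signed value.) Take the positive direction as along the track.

-85 cm

Displacement is the signed area under the v-t curve.
0–2 s: -9 × 2 = -18 cm
2–8 s: -4 × 6 = -24 cm
8–11 s: -7 × 3 = -21 cm
11–16 s: 4 × 5 = 20 cm
16–22 s: -7 × 6 = -42 cm
Net displacement = -85 cm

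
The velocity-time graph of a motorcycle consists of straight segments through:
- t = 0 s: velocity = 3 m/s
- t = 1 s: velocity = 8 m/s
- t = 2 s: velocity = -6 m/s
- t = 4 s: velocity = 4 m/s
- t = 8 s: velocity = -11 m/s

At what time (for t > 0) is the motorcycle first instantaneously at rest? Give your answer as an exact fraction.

v changes sign on 1–2 s (from 8 to -6); the graph is linear there, so v = 0 at t = 1 + (-8)·(2 − 1)/(-6 − 8) = 11/7 s.

t = 11/7 s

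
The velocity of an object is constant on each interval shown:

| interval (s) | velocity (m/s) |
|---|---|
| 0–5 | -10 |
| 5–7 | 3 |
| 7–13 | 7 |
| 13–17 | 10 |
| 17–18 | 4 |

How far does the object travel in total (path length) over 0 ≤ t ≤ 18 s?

Total distance travelled is ∫|v| dt — sum the magnitudes of each area piece.
0–5 s: |-10| × 5 = 50 m
5–7 s: |3| × 2 = 6 m
7–13 s: |7| × 6 = 42 m
13–17 s: |10| × 4 = 40 m
17–18 s: |4| × 1 = 4 m
Total distance = 142 m

142 m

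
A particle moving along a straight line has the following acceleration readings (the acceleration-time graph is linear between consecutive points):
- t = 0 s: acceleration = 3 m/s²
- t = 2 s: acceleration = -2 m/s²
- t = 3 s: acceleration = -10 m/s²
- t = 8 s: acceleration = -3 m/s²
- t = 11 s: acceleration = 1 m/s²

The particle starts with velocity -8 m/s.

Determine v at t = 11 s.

Δv equals the area under the a-t graph; then v = v₀ + Δv.
0–2 s: ½(3 + -2)(2) = 1 m/s
2–3 s: ½(-2 + -10)(1) = -6 m/s
3–8 s: ½(-10 + -3)(5) = -32.5 m/s
8–11 s: ½(-3 + 1)(3) = -3 m/s
Δv = -40.5 m/s, so v(11) = -8 + (-40.5) = -48.5 m/s.

-48.5 m/s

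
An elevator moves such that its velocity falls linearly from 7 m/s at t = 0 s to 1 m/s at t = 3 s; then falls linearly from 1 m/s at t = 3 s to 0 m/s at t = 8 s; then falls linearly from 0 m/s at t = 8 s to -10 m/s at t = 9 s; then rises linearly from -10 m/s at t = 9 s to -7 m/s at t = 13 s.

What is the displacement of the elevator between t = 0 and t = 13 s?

-24.5 m

Displacement is the signed area under the v-t curve.
0–3 s: ½(7 + 1)(3) = 12 m
3–8 s: ½(1 + 0)(5) = 2.5 m
8–9 s: ½(0 + -10)(1) = -5 m
9–13 s: ½(-10 + -7)(4) = -34 m
Net displacement = -24.5 m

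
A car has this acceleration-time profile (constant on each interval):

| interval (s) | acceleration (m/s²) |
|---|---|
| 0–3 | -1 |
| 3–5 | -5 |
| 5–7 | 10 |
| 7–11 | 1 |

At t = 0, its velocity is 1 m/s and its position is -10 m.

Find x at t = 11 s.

10.5 m

On each constant-a segment, Δv = aΔt and Δx = v₀Δt + ½aΔt²; chain segment to segment.
0–3 s: v starts 1 m/s; Δx = 1·3 + ½·-1·3² = -1.5 m; v ends -2 m/s.
3–5 s: v starts -2 m/s; Δx = -2·2 + ½·-5·2² = -14 m; v ends -12 m/s.
5–7 s: v starts -12 m/s; Δx = -12·2 + ½·10·2² = -4 m; v ends 8 m/s.
7–11 s: v starts 8 m/s; Δx = 8·4 + ½·1·4² = 40 m; v ends 12 m/s.
x(11) = -10 + Σ Δx = 10.5 m.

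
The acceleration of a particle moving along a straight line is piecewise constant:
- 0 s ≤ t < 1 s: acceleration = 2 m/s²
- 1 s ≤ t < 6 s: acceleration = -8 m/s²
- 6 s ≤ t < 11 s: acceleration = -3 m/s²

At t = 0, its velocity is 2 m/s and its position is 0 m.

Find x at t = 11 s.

On each constant-a segment, Δv = aΔt and Δx = v₀Δt + ½aΔt²; chain segment to segment.
0–1 s: v starts 2 m/s; Δx = 2·1 + ½·2·1² = 3 m; v ends 4 m/s.
1–6 s: v starts 4 m/s; Δx = 4·5 + ½·-8·5² = -80 m; v ends -36 m/s.
6–11 s: v starts -36 m/s; Δx = -36·5 + ½·-3·5² = -217.5 m; v ends -51 m/s.
x(11) = 0 + Σ Δx = -294.5 m.

-294.5 m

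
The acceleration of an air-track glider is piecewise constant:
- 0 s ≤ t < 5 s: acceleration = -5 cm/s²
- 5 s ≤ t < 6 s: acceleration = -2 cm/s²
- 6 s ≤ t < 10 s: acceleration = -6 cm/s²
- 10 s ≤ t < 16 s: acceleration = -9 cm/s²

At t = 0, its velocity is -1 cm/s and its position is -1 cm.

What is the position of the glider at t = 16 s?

On each constant-a segment, Δv = aΔt and Δx = v₀Δt + ½aΔt²; chain segment to segment.
0–5 s: v starts -1 cm/s; Δx = -1·5 + ½·-5·5² = -67.5 cm; v ends -26 cm/s.
5–6 s: v starts -26 cm/s; Δx = -26·1 + ½·-2·1² = -27 cm; v ends -28 cm/s.
6–10 s: v starts -28 cm/s; Δx = -28·4 + ½·-6·4² = -160 cm; v ends -52 cm/s.
10–16 s: v starts -52 cm/s; Δx = -52·6 + ½·-9·6² = -474 cm; v ends -106 cm/s.
x(16) = -1 + Σ Δx = -729.5 cm.

-729.5 cm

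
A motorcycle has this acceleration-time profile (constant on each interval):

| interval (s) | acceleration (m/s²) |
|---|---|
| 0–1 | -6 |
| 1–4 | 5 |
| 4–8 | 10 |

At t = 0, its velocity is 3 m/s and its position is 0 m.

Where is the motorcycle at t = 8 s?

141.5 m

On each constant-a segment, Δv = aΔt and Δx = v₀Δt + ½aΔt²; chain segment to segment.
0–1 s: v starts 3 m/s; Δx = 3·1 + ½·-6·1² = 0 m; v ends -3 m/s.
1–4 s: v starts -3 m/s; Δx = -3·3 + ½·5·3² = 13.5 m; v ends 12 m/s.
4–8 s: v starts 12 m/s; Δx = 12·4 + ½·10·4² = 128 m; v ends 52 m/s.
x(8) = 0 + Σ Δx = 141.5 m.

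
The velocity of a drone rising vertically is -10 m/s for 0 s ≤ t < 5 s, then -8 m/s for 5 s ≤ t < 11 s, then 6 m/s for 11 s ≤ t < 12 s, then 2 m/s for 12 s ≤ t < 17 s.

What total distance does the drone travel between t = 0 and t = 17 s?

Distance (not displacement) is the total path length: add the absolute areas under v-t.
0–5 s: |-10| × 5 = 50 m
5–11 s: |-8| × 6 = 48 m
11–12 s: |6| × 1 = 6 m
12–17 s: |2| × 5 = 10 m
Total distance = 114 m

114 m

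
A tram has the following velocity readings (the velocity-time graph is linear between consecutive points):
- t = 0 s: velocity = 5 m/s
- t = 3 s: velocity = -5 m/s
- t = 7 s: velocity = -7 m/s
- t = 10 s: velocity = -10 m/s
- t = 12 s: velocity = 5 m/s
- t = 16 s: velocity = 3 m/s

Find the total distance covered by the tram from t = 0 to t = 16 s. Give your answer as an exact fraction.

244/3 m

Total distance travelled is ∫|v| dt — sum the magnitudes of each area piece.
0–3 s: v = 0 at t = 1.5 s; triangle areas 3.75 + 3.75 = 7.5 m
3–7 s: |½(-5 + -7)(4)| = 24 m
7–10 s: |½(-7 + -10)(3)| = 25.5 m
10–12 s: v = 0 at t = 34/3 s; triangle areas 20/3 + 5/3 = 25/3 m
12–16 s: |½(5 + 3)(4)| = 16 m
Total distance = 244/3 m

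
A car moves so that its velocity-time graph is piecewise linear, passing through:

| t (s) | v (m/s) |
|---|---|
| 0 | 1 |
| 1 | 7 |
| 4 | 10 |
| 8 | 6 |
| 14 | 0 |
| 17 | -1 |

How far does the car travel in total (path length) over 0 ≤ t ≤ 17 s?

81 m

Distance (not displacement) is the total path length: add the absolute areas under v-t.
0–1 s: |½(1 + 7)(1)| = 4 m
1–4 s: |½(7 + 10)(3)| = 25.5 m
4–8 s: |½(10 + 6)(4)| = 32 m
8–14 s: |½(6 + 0)(6)| = 18 m
14–17 s: |½(0 + -1)(3)| = 1.5 m
Total distance = 81 m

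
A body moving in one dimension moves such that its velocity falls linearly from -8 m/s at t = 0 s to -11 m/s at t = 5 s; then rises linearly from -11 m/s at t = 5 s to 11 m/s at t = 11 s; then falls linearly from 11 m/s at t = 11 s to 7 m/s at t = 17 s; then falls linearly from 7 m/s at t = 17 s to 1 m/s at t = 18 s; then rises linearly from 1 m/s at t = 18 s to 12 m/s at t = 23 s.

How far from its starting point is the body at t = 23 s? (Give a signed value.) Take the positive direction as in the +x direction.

Net displacement equals the area under the velocity-time graph (areas below the axis count negative).
0–5 s: ½(-8 + -11)(5) = -47.5 m
5–11 s: ½(-11 + 11)(6) = 0 m
11–17 s: ½(11 + 7)(6) = 54 m
17–18 s: ½(7 + 1)(1) = 4 m
18–23 s: ½(1 + 12)(5) = 32.5 m
Net displacement = 43 m

43 m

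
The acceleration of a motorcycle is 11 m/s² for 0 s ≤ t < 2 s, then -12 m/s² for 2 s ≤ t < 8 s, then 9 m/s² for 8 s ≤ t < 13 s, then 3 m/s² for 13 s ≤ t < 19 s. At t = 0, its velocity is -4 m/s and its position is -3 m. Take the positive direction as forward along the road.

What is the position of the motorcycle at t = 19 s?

-254.5 m

On each constant-a segment, Δv = aΔt and Δx = v₀Δt + ½aΔt²; chain segment to segment.
0–2 s: v starts -4 m/s; Δx = -4·2 + ½·11·2² = 14 m; v ends 18 m/s.
2–8 s: v starts 18 m/s; Δx = 18·6 + ½·-12·6² = -108 m; v ends -54 m/s.
8–13 s: v starts -54 m/s; Δx = -54·5 + ½·9·5² = -157.5 m; v ends -9 m/s.
13–19 s: v starts -9 m/s; Δx = -9·6 + ½·3·6² = 0 m; v ends 9 m/s.
x(19) = -3 + Σ Δx = -254.5 m.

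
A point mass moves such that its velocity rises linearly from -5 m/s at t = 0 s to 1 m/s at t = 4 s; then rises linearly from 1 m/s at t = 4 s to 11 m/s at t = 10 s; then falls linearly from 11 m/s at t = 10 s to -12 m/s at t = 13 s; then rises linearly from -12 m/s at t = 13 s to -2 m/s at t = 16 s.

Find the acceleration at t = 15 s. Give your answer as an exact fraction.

Acceleration is the slope of the v-t graph on 13–16 s: (-2 − -12)/(16 − 13) = 10/3 m/s².

10/3 m/s²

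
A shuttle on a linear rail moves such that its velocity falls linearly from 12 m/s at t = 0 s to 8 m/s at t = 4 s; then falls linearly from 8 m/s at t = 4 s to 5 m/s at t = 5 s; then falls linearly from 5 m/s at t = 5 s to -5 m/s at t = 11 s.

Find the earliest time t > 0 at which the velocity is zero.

v changes sign on 5–11 s (from 5 to -5); the graph is linear there, so v = 0 at t = 5 + (-5)·(11 − 5)/(-5 − 5) = 8 s.

t = 8 s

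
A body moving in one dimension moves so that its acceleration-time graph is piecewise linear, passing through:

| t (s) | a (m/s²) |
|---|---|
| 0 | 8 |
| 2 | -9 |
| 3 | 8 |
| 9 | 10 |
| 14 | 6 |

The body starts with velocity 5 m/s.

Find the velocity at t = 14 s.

97.5 m/s

Δv equals the area under the a-t graph; then v = v₀ + Δv.
0–2 s: ½(8 + -9)(2) = -1 m/s
2–3 s: ½(-9 + 8)(1) = -0.5 m/s
3–9 s: ½(8 + 10)(6) = 54 m/s
9–14 s: ½(10 + 6)(5) = 40 m/s
Δv = 92.5 m/s, so v(14) = 5 + (92.5) = 97.5 m/s.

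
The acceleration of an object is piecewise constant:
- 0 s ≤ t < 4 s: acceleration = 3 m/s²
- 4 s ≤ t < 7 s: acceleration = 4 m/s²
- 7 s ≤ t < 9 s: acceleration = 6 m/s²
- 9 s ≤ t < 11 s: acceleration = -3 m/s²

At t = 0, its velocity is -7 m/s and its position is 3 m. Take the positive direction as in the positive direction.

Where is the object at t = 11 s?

On each constant-a segment, Δv = aΔt and Δx = v₀Δt + ½aΔt²; chain segment to segment.
0–4 s: v starts -7 m/s; Δx = -7·4 + ½·3·4² = -4 m; v ends 5 m/s.
4–7 s: v starts 5 m/s; Δx = 5·3 + ½·4·3² = 33 m; v ends 17 m/s.
7–9 s: v starts 17 m/s; Δx = 17·2 + ½·6·2² = 46 m; v ends 29 m/s.
9–11 s: v starts 29 m/s; Δx = 29·2 + ½·-3·2² = 52 m; v ends 23 m/s.
x(11) = 3 + Σ Δx = 130 m.

130 m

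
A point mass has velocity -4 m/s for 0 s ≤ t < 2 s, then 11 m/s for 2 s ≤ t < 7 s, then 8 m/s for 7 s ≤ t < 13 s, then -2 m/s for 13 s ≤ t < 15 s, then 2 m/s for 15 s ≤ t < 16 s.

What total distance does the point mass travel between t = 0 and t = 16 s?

117 m

Total distance travelled is ∫|v| dt — sum the magnitudes of each area piece.
0–2 s: |-4| × 2 = 8 m
2–7 s: |11| × 5 = 55 m
7–13 s: |8| × 6 = 48 m
13–15 s: |-2| × 2 = 4 m
15–16 s: |2| × 1 = 2 m
Total distance = 117 m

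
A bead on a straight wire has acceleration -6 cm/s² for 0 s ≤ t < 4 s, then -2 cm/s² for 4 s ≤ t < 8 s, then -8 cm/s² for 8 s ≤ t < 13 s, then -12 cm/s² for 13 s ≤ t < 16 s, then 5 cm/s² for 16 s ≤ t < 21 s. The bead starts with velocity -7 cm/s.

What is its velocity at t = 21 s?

Δv equals the area under the a-t graph; then v = v₀ + Δv.
0–4 s: -6 × 4 = -24 cm/s
4–8 s: -2 × 4 = -8 cm/s
8–13 s: -8 × 5 = -40 cm/s
13–16 s: -12 × 3 = -36 cm/s
16–21 s: 5 × 5 = 25 cm/s
Δv = -83 cm/s, so v(21) = -7 + (-83) = -90 cm/s.

-90 cm/s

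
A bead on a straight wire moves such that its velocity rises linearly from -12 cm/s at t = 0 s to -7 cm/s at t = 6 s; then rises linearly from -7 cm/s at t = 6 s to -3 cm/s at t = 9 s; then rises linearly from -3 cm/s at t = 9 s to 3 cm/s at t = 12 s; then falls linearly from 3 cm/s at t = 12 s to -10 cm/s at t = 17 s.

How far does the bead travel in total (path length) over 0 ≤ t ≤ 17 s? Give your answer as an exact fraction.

1267/13 cm

Distance (not displacement) is the total path length: add the absolute areas under v-t.
0–6 s: |½(-12 + -7)(6)| = 57 cm
6–9 s: |½(-7 + -3)(3)| = 15 cm
9–12 s: v = 0 at t = 10.5 s; triangle areas 2.25 + 2.25 = 4.5 cm
12–17 s: v = 0 at t = 171/13 s; triangle areas 45/26 + 250/13 = 545/26 cm
Total distance = 1267/13 cm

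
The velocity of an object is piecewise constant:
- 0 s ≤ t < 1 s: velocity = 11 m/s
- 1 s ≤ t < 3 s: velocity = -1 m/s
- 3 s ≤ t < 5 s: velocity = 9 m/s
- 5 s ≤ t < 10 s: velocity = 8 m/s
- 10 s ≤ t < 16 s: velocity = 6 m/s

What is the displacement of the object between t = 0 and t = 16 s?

103 m

Displacement is the signed area under the v-t curve.
0–1 s: 11 × 1 = 11 m
1–3 s: -1 × 2 = -2 m
3–5 s: 9 × 2 = 18 m
5–10 s: 8 × 5 = 40 m
10–16 s: 6 × 6 = 36 m
Net displacement = 103 m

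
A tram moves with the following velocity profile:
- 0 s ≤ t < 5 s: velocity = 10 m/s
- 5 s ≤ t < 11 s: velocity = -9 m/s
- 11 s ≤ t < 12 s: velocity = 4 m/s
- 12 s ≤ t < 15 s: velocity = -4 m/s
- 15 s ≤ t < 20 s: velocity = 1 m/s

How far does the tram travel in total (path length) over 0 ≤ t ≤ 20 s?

Total distance travelled is ∫|v| dt — sum the magnitudes of each area piece.
0–5 s: |10| × 5 = 50 m
5–11 s: |-9| × 6 = 54 m
11–12 s: |4| × 1 = 4 m
12–15 s: |-4| × 3 = 12 m
15–20 s: |1| × 5 = 5 m
Total distance = 125 m

125 m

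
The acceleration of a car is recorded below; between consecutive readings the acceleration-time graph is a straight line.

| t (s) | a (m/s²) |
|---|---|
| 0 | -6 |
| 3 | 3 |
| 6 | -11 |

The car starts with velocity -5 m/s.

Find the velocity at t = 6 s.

Δv equals the area under the a-t graph; then v = v₀ + Δv.
0–3 s: ½(-6 + 3)(3) = -4.5 m/s
3–6 s: ½(3 + -11)(3) = -12 m/s
Δv = -16.5 m/s, so v(6) = -5 + (-16.5) = -21.5 m/s.

-21.5 m/s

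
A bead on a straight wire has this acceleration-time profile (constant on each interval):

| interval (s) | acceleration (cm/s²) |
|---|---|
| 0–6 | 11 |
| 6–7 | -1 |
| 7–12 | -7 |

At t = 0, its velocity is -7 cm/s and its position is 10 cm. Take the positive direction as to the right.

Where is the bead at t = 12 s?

On each constant-a segment, Δv = aΔt and Δx = v₀Δt + ½aΔt²; chain segment to segment.
0–6 s: v starts -7 cm/s; Δx = -7·6 + ½·11·6² = 156 cm; v ends 59 cm/s.
6–7 s: v starts 59 cm/s; Δx = 59·1 + ½·-1·1² = 58.5 cm; v ends 58 cm/s.
7–12 s: v starts 58 cm/s; Δx = 58·5 + ½·-7·5² = 202.5 cm; v ends 23 cm/s.
x(12) = 10 + Σ Δx = 427 cm.

427 cm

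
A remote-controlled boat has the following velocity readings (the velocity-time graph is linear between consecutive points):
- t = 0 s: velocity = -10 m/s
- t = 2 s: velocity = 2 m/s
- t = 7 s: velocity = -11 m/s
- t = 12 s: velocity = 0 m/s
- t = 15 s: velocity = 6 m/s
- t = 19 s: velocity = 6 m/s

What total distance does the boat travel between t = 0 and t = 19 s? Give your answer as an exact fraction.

Distance (not displacement) is the total path length: add the absolute areas under v-t.
0–2 s: v = 0 at t = 5/3 s; triangle areas 25/3 + 1/3 = 26/3 m
2–7 s: v = 0 at t = 36/13 s; triangle areas 10/13 + 605/26 = 625/26 m
7–12 s: |½(-11 + 0)(5)| = 27.5 m
12–15 s: |½(0 + 6)(3)| = 9 m
15–19 s: |6| × 4 = 24 m
Total distance = 3635/39 m

3635/39 m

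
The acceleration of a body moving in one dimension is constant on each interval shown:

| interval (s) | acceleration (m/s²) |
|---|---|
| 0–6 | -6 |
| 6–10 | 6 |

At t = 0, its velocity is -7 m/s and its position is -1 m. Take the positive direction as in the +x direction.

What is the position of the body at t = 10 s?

On each constant-a segment, Δv = aΔt and Δx = v₀Δt + ½aΔt²; chain segment to segment.
0–6 s: v starts -7 m/s; Δx = -7·6 + ½·-6·6² = -150 m; v ends -43 m/s.
6–10 s: v starts -43 m/s; Δx = -43·4 + ½·6·4² = -124 m; v ends -19 m/s.
x(10) = -1 + Σ Δx = -275 m.

-275 m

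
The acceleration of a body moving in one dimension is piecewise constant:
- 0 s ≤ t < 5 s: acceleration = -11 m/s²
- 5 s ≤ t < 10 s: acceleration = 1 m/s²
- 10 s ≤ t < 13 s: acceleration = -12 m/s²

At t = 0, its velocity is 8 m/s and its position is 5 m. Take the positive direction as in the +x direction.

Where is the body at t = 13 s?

On each constant-a segment, Δv = aΔt and Δx = v₀Δt + ½aΔt²; chain segment to segment.
0–5 s: v starts 8 m/s; Δx = 8·5 + ½·-11·5² = -97.5 m; v ends -47 m/s.
5–10 s: v starts -47 m/s; Δx = -47·5 + ½·1·5² = -222.5 m; v ends -42 m/s.
10–13 s: v starts -42 m/s; Δx = -42·3 + ½·-12·3² = -180 m; v ends -78 m/s.
x(13) = 5 + Σ Δx = -495 m.

-495 m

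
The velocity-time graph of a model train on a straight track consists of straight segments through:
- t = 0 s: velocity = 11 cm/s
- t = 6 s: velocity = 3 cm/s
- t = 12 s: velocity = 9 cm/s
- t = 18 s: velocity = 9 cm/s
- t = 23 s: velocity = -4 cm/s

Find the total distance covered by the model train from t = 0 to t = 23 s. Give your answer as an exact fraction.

3917/26 cm

Distance (not displacement) is the total path length: add the absolute areas under v-t.
0–6 s: |½(11 + 3)(6)| = 42 cm
6–12 s: |½(3 + 9)(6)| = 36 cm
12–18 s: |9| × 6 = 54 cm
18–23 s: v = 0 at t = 279/13 s; triangle areas 405/26 + 40/13 = 485/26 cm
Total distance = 3917/26 cm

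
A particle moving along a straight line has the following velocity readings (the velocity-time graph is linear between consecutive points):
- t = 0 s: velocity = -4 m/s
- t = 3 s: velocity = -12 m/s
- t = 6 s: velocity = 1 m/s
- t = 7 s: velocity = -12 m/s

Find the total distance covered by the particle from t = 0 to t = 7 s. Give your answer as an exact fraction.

602/13 m

Total distance travelled is ∫|v| dt — sum the magnitudes of each area piece.
0–3 s: |½(-4 + -12)(3)| = 24 m
3–6 s: v = 0 at t = 75/13 s; triangle areas 216/13 + 3/26 = 435/26 m
6–7 s: v = 0 at t = 79/13 s; triangle areas 1/26 + 72/13 = 145/26 m
Total distance = 602/13 m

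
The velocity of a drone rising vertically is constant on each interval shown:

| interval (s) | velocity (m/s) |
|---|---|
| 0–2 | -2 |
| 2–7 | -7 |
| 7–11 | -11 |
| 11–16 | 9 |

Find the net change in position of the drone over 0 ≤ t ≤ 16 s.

Displacement is the signed area under the v-t curve.
0–2 s: -2 × 2 = -4 m
2–7 s: -7 × 5 = -35 m
7–11 s: -11 × 4 = -44 m
11–16 s: 9 × 5 = 45 m
Net displacement = -38 m

-38 m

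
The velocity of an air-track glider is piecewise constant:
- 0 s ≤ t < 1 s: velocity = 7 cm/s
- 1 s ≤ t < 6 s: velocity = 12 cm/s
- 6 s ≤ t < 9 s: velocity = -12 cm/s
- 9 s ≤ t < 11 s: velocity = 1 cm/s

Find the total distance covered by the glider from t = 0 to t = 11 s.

105 cm

Distance (not displacement) is the total path length: add the absolute areas under v-t.
0–1 s: |7| × 1 = 7 cm
1–6 s: |12| × 5 = 60 cm
6–9 s: |-12| × 3 = 36 cm
9–11 s: |1| × 2 = 2 cm
Total distance = 105 cm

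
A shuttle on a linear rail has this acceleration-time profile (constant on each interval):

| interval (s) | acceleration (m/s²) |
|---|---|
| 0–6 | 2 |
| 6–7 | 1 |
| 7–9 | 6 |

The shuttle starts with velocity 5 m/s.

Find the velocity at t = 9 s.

Δv equals the area under the a-t graph; then v = v₀ + Δv.
0–6 s: 2 × 6 = 12 m/s
6–7 s: 1 × 1 = 1 m/s
7–9 s: 6 × 2 = 12 m/s
Δv = 25 m/s, so v(9) = 5 + (25) = 30 m/s.

30 m/s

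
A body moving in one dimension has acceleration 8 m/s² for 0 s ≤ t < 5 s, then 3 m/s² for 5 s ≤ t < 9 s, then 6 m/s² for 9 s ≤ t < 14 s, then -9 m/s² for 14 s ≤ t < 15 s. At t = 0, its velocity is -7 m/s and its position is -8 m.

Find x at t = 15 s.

On each constant-a segment, Δv = aΔt and Δx = v₀Δt + ½aΔt²; chain segment to segment.
0–5 s: v starts -7 m/s; Δx = -7·5 + ½·8·5² = 65 m; v ends 33 m/s.
5–9 s: v starts 33 m/s; Δx = 33·4 + ½·3·4² = 156 m; v ends 45 m/s.
9–14 s: v starts 45 m/s; Δx = 45·5 + ½·6·5² = 300 m; v ends 75 m/s.
14–15 s: v starts 75 m/s; Δx = 75·1 + ½·-9·1² = 70.5 m; v ends 66 m/s.
x(15) = -8 + Σ Δx = 583.5 m.

583.5 m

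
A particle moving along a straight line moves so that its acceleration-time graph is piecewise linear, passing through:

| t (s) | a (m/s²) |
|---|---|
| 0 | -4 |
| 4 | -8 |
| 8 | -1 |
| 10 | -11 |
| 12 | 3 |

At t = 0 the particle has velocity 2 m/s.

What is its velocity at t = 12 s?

-60 m/s

Δv equals the area under the a-t graph; then v = v₀ + Δv.
0–4 s: ½(-4 + -8)(4) = -24 m/s
4–8 s: ½(-8 + -1)(4) = -18 m/s
8–10 s: ½(-1 + -11)(2) = -12 m/s
10–12 s: ½(-11 + 3)(2) = -8 m/s
Δv = -62 m/s, so v(12) = 2 + (-62) = -60 m/s.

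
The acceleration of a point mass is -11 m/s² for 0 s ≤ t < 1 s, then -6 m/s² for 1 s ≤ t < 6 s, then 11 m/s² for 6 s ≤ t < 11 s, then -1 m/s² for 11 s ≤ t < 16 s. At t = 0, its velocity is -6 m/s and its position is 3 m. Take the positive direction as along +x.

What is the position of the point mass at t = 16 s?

-238.5 m

On each constant-a segment, Δv = aΔt and Δx = v₀Δt + ½aΔt²; chain segment to segment.
0–1 s: v starts -6 m/s; Δx = -6·1 + ½·-11·1² = -11.5 m; v ends -17 m/s.
1–6 s: v starts -17 m/s; Δx = -17·5 + ½·-6·5² = -160 m; v ends -47 m/s.
6–11 s: v starts -47 m/s; Δx = -47·5 + ½·11·5² = -97.5 m; v ends 8 m/s.
11–16 s: v starts 8 m/s; Δx = 8·5 + ½·-1·5² = 27.5 m; v ends 3 m/s.
x(16) = 3 + Σ Δx = -238.5 m.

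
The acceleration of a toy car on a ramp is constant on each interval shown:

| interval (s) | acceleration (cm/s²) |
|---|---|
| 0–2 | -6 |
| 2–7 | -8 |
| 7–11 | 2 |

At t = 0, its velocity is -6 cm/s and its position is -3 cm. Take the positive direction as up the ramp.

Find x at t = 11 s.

-433 cm

On each constant-a segment, Δv = aΔt and Δx = v₀Δt + ½aΔt²; chain segment to segment.
0–2 s: v starts -6 cm/s; Δx = -6·2 + ½·-6·2² = -24 cm; v ends -18 cm/s.
2–7 s: v starts -18 cm/s; Δx = -18·5 + ½·-8·5² = -190 cm; v ends -58 cm/s.
7–11 s: v starts -58 cm/s; Δx = -58·4 + ½·2·4² = -216 cm; v ends -50 cm/s.
x(11) = -3 + Σ Δx = -433 cm.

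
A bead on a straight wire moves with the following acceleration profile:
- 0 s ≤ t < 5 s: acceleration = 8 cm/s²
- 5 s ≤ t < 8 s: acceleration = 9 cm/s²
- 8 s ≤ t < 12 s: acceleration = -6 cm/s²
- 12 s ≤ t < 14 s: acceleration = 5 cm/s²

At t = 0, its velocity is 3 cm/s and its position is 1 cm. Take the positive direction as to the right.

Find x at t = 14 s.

On each constant-a segment, Δv = aΔt and Δx = v₀Δt + ½aΔt²; chain segment to segment.
0–5 s: v starts 3 cm/s; Δx = 3·5 + ½·8·5² = 115 cm; v ends 43 cm/s.
5–8 s: v starts 43 cm/s; Δx = 43·3 + ½·9·3² = 169.5 cm; v ends 70 cm/s.
8–12 s: v starts 70 cm/s; Δx = 70·4 + ½·-6·4² = 232 cm; v ends 46 cm/s.
12–14 s: v starts 46 cm/s; Δx = 46·2 + ½·5·2² = 102 cm; v ends 56 cm/s.
x(14) = 1 + Σ Δx = 619.5 cm.

619.5 cm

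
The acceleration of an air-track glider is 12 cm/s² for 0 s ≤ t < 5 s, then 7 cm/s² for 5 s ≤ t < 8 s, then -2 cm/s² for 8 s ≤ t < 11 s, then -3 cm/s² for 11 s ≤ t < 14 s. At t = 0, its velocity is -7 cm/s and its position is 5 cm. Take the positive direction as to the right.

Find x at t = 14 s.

714 cm

On each constant-a segment, Δv = aΔt and Δx = v₀Δt + ½aΔt²; chain segment to segment.
0–5 s: v starts -7 cm/s; Δx = -7·5 + ½·12·5² = 115 cm; v ends 53 cm/s.
5–8 s: v starts 53 cm/s; Δx = 53·3 + ½·7·3² = 190.5 cm; v ends 74 cm/s.
8–11 s: v starts 74 cm/s; Δx = 74·3 + ½·-2·3² = 213 cm; v ends 68 cm/s.
11–14 s: v starts 68 cm/s; Δx = 68·3 + ½·-3·3² = 190.5 cm; v ends 59 cm/s.
x(14) = 5 + Σ Δx = 714 cm.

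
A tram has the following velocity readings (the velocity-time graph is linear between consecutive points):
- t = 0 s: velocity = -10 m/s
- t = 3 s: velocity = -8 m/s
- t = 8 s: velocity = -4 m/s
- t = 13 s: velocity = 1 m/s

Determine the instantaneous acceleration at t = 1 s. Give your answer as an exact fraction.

2/3 m/s²

Acceleration is the slope of the v-t graph on 0–3 s: (-8 − -10)/(3 − 0) = 2/3 m/s².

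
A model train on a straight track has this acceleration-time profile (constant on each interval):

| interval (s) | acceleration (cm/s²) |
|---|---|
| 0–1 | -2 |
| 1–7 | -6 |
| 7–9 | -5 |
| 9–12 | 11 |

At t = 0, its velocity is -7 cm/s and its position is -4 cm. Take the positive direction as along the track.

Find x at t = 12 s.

On each constant-a segment, Δv = aΔt and Δx = v₀Δt + ½aΔt²; chain segment to segment.
0–1 s: v starts -7 cm/s; Δx = -7·1 + ½·-2·1² = -8 cm; v ends -9 cm/s.
1–7 s: v starts -9 cm/s; Δx = -9·6 + ½·-6·6² = -162 cm; v ends -45 cm/s.
7–9 s: v starts -45 cm/s; Δx = -45·2 + ½·-5·2² = -100 cm; v ends -55 cm/s.
9–12 s: v starts -55 cm/s; Δx = -55·3 + ½·11·3² = -115.5 cm; v ends -22 cm/s.
x(12) = -4 + Σ Δx = -389.5 cm.

-389.5 cm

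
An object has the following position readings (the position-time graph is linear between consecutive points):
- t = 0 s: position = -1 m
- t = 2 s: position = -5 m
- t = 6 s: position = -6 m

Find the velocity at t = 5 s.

-0.25 m/s

Velocity is the slope of the x-t graph on 2–6 s: (-6 − -5)/(6 − 2) = -0.25 m/s.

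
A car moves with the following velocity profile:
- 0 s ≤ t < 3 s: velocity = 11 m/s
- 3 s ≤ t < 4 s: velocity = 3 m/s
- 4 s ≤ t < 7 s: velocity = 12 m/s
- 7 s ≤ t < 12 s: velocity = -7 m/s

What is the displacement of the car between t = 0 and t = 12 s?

37 m

Net displacement equals the area under the velocity-time graph (areas below the axis count negative).
0–3 s: 11 × 3 = 33 m
3–4 s: 3 × 1 = 3 m
4–7 s: 12 × 3 = 36 m
7–12 s: -7 × 5 = -35 m
Net displacement = 37 m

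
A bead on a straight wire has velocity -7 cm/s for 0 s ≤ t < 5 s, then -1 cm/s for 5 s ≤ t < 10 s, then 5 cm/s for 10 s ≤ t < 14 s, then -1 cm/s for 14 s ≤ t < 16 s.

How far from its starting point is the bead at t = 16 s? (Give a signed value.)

-22 cm

Displacement is the signed area under the v-t curve.
0–5 s: -7 × 5 = -35 cm
5–10 s: -1 × 5 = -5 cm
10–14 s: 5 × 4 = 20 cm
14–16 s: -1 × 2 = -2 cm
Net displacement = -22 cm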